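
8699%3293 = 2113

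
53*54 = 2862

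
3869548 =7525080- 3655532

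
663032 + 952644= 1615676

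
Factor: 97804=2^2 * 7^2*499^1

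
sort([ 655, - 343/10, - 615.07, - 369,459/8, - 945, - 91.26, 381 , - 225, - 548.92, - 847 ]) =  [ - 945,-847, - 615.07, - 548.92, - 369, - 225, - 91.26, - 343/10,459/8,  381,  655] 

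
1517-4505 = - 2988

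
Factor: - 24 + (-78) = - 102  =  -2^1*3^1* 17^1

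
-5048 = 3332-8380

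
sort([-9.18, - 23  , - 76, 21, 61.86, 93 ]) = [ - 76, - 23, - 9.18, 21,61.86,93]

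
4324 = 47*92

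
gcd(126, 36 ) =18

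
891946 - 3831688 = - 2939742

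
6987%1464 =1131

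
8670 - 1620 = 7050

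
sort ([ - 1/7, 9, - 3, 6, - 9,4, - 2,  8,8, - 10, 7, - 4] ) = [  -  10, - 9,-4, - 3, - 2,-1/7, 4, 6, 7,8,8,9 ] 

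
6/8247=2/2749 = 0.00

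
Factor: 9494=2^1*47^1*101^1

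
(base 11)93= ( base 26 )3o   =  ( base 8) 146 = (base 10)102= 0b1100110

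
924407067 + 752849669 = 1677256736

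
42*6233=261786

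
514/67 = 7 + 45/67 = 7.67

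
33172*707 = 23452604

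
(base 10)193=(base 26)7b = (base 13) 11B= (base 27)74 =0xC1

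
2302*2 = 4604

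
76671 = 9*8519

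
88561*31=2745391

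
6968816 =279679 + 6689137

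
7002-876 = 6126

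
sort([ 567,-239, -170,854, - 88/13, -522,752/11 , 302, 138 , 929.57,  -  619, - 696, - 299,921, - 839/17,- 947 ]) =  [ - 947, - 696,-619,  -  522, - 299, - 239, - 170,-839/17, - 88/13,752/11, 138,302 , 567,854 , 921,929.57] 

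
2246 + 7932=10178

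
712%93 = 61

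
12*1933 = 23196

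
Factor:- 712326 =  - 2^1  *  3^1*227^1 * 523^1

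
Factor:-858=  - 2^1*3^1 * 11^1 * 13^1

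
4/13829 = 4/13829 = 0.00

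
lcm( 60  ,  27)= 540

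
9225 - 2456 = 6769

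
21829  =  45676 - 23847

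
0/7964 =0 = 0.00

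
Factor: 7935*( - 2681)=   -  21273735=-3^1*5^1 * 7^1 * 23^2*383^1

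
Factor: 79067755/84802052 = 2^( - 2 )*5^1*13^1*17^(-1 )*43^1*28289^1*1247089^(- 1)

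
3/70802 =3/70802 =0.00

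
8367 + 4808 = 13175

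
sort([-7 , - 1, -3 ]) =[-7, -3, - 1]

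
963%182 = 53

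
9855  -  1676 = 8179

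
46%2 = 0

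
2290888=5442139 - 3151251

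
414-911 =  - 497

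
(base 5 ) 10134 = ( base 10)669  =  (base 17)256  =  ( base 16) 29D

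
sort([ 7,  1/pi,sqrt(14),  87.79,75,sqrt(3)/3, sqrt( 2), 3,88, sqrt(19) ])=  [1/pi , sqrt(3)/3, sqrt( 2 ),3,  sqrt( 14), sqrt(19),7, 75,87.79, 88]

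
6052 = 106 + 5946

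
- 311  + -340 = - 651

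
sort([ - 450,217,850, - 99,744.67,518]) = [ - 450, - 99,  217,  518,744.67,850]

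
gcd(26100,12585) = 15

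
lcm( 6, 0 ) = 0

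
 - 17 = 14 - 31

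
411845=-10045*( - 41)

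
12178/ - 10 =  - 1218 + 1/5= - 1217.80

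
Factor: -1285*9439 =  - 5^1*257^1*9439^1 = - 12129115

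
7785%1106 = 43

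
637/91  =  7=7.00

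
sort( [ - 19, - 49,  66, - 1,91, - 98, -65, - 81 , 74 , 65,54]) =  [ - 98,-81, - 65,-49, - 19,-1,54,65, 66,74,91]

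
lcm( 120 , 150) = 600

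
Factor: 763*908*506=2^3 * 7^1*11^1*23^1*109^1 * 227^1=350558824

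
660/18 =36+2/3= 36.67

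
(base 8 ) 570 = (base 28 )dc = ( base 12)274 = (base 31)C4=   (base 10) 376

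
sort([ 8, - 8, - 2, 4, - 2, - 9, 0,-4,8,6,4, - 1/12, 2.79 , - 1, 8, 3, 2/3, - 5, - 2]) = [ - 9,-8,-5 ,- 4, - 2 , - 2, -2,  -  1, -1/12,0, 2/3,2.79 , 3, 4,4,  6, 8, 8,8 ] 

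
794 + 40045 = 40839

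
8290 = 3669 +4621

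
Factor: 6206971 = 73^1*85027^1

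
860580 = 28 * 30735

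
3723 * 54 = 201042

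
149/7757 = 149/7757 = 0.02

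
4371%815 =296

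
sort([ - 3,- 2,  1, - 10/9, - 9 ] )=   [ - 9, - 3, - 2, - 10/9, 1 ] 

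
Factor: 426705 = 3^1*5^1 * 28447^1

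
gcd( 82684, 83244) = 28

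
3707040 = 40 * 92676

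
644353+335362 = 979715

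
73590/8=36795/4=9198.75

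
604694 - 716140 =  - 111446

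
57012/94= 28506/47 = 606.51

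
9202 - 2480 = 6722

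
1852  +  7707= 9559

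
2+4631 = 4633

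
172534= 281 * 614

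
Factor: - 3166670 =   -  2^1*5^1*13^1*24359^1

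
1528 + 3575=5103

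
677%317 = 43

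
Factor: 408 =2^3*3^1*17^1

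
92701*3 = 278103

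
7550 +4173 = 11723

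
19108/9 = 2123 + 1/9 = 2123.11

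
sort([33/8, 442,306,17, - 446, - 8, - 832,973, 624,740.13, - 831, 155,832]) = [-832, - 831, - 446,-8, 33/8, 17,  155,306,442,624 , 740.13,832,973 ] 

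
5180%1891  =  1398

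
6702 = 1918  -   - 4784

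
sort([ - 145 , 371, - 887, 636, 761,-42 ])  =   [ - 887, - 145, - 42,  371, 636, 761]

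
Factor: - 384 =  - 2^7  *3^1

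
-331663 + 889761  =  558098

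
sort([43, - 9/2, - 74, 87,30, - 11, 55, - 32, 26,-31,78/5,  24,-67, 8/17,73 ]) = [-74, - 67, - 32,-31, - 11,- 9/2, 8/17,78/5 , 24,26, 30,43,55,73,87 ] 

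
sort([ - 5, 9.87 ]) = [ - 5,9.87]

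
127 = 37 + 90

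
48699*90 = 4382910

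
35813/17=35813/17 = 2106.65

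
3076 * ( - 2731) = -8400556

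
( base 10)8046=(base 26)BNC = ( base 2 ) 1111101101110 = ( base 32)7RE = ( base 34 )6WM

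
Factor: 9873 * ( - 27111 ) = -3^3 * 7^1*1097^1*1291^1 = -  267666903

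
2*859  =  1718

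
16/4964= 4/1241 = 0.00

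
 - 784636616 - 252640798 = - 1037277414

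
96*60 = 5760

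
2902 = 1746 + 1156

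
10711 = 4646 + 6065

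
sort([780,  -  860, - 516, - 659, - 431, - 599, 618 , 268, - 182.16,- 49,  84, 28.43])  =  [ - 860, - 659, - 599, - 516, - 431, - 182.16, - 49,28.43, 84,268,618, 780] 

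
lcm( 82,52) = 2132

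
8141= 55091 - 46950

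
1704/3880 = 213/485 =0.44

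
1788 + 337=2125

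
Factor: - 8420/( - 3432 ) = 2^( - 1) * 3^ ( - 1 )*5^1*11^ (  -  1) * 13^( - 1 )*421^1 = 2105/858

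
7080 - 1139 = 5941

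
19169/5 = 19169/5 = 3833.80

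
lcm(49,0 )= 0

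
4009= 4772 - 763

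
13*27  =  351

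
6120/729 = 8 +32/81 = 8.40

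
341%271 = 70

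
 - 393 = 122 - 515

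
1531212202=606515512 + 924696690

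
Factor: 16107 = 3^1  *7^1*13^1*59^1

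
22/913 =2/83 = 0.02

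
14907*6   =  89442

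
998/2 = 499=499.00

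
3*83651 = 250953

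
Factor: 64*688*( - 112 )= - 4931584= - 2^14*7^1*43^1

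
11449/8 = 11449/8 = 1431.12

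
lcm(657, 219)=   657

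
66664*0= 0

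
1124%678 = 446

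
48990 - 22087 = 26903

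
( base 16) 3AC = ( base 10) 940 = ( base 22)1KG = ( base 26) 1A4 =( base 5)12230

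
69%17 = 1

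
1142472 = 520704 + 621768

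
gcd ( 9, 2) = 1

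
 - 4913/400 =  - 4913/400 = - 12.28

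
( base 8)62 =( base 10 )50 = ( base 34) 1G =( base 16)32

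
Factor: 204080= 2^4 *5^1*2551^1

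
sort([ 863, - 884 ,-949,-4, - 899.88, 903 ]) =[ -949, - 899.88, - 884,-4, 863,903 ] 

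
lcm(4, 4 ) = 4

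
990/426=165/71 = 2.32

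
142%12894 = 142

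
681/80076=227/26692 = 0.01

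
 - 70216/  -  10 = 7021 + 3/5  =  7021.60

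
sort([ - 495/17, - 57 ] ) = [ - 57, -495/17]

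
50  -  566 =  - 516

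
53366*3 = 160098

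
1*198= 198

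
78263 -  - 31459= 109722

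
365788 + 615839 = 981627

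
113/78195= 113/78195 = 0.00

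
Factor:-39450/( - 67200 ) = 2^( - 6) * 7^( - 1 )*263^1 = 263/448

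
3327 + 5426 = 8753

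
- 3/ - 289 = 3/289= 0.01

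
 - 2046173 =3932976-5979149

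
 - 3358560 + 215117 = - 3143443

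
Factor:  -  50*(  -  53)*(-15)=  - 39750=- 2^1 * 3^1*5^3*53^1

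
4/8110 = 2/4055 = 0.00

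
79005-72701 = 6304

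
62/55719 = 62/55719 = 0.00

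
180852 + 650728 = 831580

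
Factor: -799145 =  - 5^1*277^1*577^1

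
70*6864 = 480480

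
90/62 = 45/31 = 1.45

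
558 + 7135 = 7693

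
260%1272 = 260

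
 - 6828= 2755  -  9583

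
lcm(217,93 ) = 651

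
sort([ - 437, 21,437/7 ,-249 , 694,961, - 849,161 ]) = [ - 849, - 437, - 249,21 , 437/7,161,694,961 ]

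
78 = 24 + 54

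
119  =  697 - 578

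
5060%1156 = 436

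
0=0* ( - 869)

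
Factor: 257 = 257^1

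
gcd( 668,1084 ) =4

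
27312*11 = 300432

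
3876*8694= 33697944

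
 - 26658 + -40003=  - 66661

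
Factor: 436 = 2^2*109^1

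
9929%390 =179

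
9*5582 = 50238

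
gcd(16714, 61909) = 1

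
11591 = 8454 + 3137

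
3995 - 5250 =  - 1255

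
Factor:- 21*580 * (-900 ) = 10962000 = 2^4*3^3*5^3*7^1 * 29^1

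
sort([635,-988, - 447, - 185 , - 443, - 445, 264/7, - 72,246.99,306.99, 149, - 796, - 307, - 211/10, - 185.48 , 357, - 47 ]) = [ - 988, - 796,-447, - 445  , - 443, - 307,-185.48,  -  185, - 72, - 47, - 211/10,  264/7 , 149,246.99, 306.99,357,635]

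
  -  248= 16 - 264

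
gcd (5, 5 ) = 5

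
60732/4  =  15183  =  15183.00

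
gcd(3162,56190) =6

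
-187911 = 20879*(-9 )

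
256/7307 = 256/7307 = 0.04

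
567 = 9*63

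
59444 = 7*8492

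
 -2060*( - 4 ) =8240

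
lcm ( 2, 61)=122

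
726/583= 1 + 13/53 = 1.25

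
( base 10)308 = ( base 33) 9B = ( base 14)180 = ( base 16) 134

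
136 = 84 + 52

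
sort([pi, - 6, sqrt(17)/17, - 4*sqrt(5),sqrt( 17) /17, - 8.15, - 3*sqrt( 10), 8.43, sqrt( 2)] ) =[ - 3*sqrt(10), - 4 * sqrt(5 ), - 8.15, - 6,  sqrt(17)/17,sqrt (17)/17, sqrt(2),  pi, 8.43]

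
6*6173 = 37038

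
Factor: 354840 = 2^3*3^1*5^1*2957^1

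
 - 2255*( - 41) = 92455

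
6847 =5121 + 1726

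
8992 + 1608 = 10600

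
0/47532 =0= 0.00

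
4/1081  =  4/1081 = 0.00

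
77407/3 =77407/3 = 25802.33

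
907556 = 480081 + 427475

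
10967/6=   10967/6 = 1827.83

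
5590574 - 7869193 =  - 2278619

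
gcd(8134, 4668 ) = 2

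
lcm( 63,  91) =819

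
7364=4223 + 3141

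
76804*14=1075256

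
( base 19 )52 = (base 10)97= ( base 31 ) 34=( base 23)45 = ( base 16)61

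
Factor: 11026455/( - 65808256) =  - 2^ ( - 7) * 3^1*5^1 * 11^1 * 17^1*3931^1*514127^( - 1)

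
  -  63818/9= -7091  +  1/9  =  - 7090.89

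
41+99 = 140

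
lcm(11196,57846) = 347076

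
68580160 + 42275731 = 110855891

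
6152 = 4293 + 1859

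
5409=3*1803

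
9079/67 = 135 + 34/67  =  135.51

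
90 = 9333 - 9243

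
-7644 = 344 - 7988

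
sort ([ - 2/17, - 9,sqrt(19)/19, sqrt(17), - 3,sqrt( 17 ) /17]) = [ - 9,-3,  -  2/17,sqrt(19 )/19, sqrt( 17)/17,sqrt ( 17) ] 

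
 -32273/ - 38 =32273/38 = 849.29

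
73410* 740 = 54323400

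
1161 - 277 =884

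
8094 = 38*213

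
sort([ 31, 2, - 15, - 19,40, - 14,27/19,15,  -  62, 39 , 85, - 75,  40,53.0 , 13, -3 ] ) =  [ - 75, - 62, - 19, - 15,  -  14,-3 , 27/19,2,  13, 15, 31,39,40 , 40, 53.0, 85]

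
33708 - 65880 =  - 32172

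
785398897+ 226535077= 1011933974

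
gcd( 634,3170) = 634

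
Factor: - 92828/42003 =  - 2^2*3^( - 2 )*13^(-1)*23^1*359^( - 1)*1009^1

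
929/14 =929/14= 66.36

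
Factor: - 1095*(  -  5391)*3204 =2^2*3^5*5^1*73^1 * 89^1*599^1 =18913676580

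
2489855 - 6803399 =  - 4313544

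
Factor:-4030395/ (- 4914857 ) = 3^1*5^1*43^( - 1)*114299^ ( - 1)*268693^1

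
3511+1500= 5011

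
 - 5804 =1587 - 7391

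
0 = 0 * 5062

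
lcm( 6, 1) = 6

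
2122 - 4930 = -2808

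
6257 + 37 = 6294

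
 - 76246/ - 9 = 76246/9 = 8471.78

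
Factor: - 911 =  - 911^1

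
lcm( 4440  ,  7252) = 217560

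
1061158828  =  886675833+174482995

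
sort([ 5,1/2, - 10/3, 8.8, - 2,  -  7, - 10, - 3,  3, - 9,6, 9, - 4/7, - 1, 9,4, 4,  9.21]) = [ - 10, - 9, - 7, - 10/3 , - 3, - 2,-1,-4/7,  1/2, 3,4,  4,5,6, 8.8 , 9, 9, 9.21]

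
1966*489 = 961374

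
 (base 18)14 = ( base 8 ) 26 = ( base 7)31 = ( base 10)22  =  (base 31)M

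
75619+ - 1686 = 73933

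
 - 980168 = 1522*( - 644)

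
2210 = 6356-4146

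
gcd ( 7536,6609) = 3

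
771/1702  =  771/1702 = 0.45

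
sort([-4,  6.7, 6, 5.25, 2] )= [  -  4, 2, 5.25 , 6, 6.7]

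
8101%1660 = 1461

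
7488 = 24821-17333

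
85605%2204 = 1853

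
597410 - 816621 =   -  219211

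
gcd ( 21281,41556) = 1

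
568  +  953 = 1521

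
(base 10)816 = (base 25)17g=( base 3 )1010020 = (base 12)580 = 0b1100110000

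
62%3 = 2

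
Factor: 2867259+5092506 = 7959765 = 3^1*5^1*11^1*19^1*2539^1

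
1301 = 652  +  649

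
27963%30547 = 27963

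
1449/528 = 483/176 = 2.74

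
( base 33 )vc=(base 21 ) 276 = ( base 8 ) 2013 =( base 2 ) 10000001011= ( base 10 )1035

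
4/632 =1/158=0.01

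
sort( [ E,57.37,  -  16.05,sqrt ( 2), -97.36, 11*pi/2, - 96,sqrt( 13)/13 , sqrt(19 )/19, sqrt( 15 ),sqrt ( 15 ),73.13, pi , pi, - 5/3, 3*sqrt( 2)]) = [ - 97.36, - 96,-16.05, - 5/3,sqrt(19 )/19,sqrt( 13 )/13, sqrt (2), E, pi, pi , sqrt( 15), sqrt ( 15 ),3*sqrt( 2),11 * pi/2,57.37,73.13]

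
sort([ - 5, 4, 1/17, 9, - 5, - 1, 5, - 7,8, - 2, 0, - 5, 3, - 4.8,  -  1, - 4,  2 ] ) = [ - 7, - 5, - 5, - 5, - 4.8,-4, - 2, - 1, - 1, 0, 1/17,2,  3 , 4,5, 8, 9 ]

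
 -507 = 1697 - 2204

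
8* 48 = 384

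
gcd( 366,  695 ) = 1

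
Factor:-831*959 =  - 796929 = - 3^1*7^1*137^1*277^1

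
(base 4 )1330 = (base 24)54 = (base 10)124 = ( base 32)3S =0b1111100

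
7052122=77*91586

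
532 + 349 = 881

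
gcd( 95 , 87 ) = 1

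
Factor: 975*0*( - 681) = 0^1 = 0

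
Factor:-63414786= -2^1* 3^1*71^1*148861^1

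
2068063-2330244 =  - 262181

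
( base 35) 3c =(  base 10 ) 117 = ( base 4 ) 1311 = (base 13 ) 90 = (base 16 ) 75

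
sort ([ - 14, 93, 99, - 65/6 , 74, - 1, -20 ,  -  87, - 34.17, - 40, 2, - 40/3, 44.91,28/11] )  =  [ - 87,-40, -34.17, - 20, - 14, - 40/3, - 65/6,-1,2, 28/11, 44.91,74,93,99]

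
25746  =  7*3678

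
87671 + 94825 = 182496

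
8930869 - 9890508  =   - 959639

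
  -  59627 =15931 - 75558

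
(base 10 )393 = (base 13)243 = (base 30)d3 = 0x189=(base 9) 476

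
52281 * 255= 13331655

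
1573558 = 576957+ 996601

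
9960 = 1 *9960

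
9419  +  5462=14881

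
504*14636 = 7376544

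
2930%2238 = 692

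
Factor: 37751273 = 7^1*31^1*173969^1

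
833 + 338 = 1171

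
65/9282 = 5/714  =  0.01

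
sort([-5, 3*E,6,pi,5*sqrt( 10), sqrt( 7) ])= [  -  5,sqrt( 7 ) , pi,6,3*E , 5*sqrt(10)]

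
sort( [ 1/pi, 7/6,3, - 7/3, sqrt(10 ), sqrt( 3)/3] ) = [ - 7/3,1/pi,  sqrt ( 3)/3, 7/6,3, sqrt( 10 ) ] 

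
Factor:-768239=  -29^1*59^1*449^1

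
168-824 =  - 656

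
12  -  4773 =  - 4761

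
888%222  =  0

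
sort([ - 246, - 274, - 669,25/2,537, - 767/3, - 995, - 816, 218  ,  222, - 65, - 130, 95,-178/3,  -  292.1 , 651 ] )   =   [ - 995, - 816,  -  669, - 292.1, - 274, - 767/3, - 246,  -  130  ,  -  65,-178/3,  25/2,95, 218, 222, 537,651]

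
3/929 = 3/929 = 0.00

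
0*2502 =0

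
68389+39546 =107935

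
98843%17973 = 8978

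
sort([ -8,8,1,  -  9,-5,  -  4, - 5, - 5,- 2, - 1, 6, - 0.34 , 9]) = [ - 9,- 8,  -  5, - 5,-5,-4, - 2 ,-1, -0.34,1, 6,8,9 ] 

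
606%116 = 26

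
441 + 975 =1416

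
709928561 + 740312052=1450240613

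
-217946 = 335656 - 553602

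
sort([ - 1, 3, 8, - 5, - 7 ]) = [ - 7, - 5, - 1,3  ,  8] 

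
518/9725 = 518/9725= 0.05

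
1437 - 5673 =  - 4236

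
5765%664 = 453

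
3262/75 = 3262/75=43.49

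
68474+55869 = 124343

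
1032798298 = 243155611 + 789642687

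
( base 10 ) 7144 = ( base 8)15750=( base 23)dbe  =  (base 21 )G44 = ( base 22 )EGG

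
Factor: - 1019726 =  - 2^1*509863^1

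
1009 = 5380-4371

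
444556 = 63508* 7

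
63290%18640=7370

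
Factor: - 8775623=-37^1*237179^1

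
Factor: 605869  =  11^1*55079^1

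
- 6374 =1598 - 7972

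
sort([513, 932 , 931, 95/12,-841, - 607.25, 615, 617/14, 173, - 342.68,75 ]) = [ - 841,-607.25, - 342.68, 95/12, 617/14,75, 173,  513, 615, 931, 932 ]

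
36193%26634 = 9559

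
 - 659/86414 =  - 659/86414=- 0.01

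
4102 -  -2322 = 6424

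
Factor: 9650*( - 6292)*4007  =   -2^3*5^2*11^2 * 13^1*193^1*4007^1 =-  243296224600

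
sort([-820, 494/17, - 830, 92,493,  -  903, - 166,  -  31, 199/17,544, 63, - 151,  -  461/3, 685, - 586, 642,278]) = [ - 903 , - 830  ,-820 , - 586,-166, - 461/3, - 151, - 31,  199/17, 494/17, 63,92, 278,493, 544,642,685]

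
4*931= 3724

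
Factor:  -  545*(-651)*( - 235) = - 3^1*5^2*7^1*31^1*47^1*109^1=- 83376825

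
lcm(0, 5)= 0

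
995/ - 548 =  -  2 + 101/548  =  - 1.82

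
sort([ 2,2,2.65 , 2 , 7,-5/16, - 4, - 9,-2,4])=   [- 9, - 4, - 2, - 5/16, 2,  2,  2,2.65  ,  4, 7] 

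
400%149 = 102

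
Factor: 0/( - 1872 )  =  0 = 0^1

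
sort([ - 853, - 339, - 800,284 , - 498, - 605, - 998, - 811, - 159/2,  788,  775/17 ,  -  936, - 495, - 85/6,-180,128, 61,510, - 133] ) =[ - 998, -936, - 853, - 811, - 800, - 605, - 498, - 495, - 339, - 180,-133, - 159/2, -85/6, 775/17,  61, 128,284, 510 , 788]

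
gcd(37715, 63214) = 1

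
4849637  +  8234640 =13084277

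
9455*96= 907680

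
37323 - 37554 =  -231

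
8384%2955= 2474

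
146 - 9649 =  - 9503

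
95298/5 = 95298/5 = 19059.60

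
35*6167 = 215845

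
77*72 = 5544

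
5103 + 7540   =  12643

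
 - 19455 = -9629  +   - 9826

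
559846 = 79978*7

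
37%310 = 37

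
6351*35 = 222285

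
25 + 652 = 677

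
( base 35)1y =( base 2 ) 1000101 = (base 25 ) 2J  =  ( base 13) 54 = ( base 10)69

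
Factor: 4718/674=7=7^1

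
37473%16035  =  5403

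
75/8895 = 5/593  =  0.01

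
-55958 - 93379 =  - 149337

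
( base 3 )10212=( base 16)68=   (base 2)1101000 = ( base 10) 104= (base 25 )44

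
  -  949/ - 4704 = 949/4704= 0.20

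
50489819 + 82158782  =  132648601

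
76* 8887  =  675412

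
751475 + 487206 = 1238681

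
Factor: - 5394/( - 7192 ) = 2^(  -  2 )*3^1 = 3/4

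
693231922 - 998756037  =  -305524115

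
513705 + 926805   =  1440510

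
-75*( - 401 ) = 30075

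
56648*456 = 25831488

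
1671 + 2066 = 3737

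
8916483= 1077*8279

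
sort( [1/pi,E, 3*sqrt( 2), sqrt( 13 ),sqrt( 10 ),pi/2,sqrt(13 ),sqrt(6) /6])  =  [1/pi, sqrt( 6)/6,  pi/2,E, sqrt( 10),sqrt( 13),sqrt( 13) , 3* sqrt( 2)]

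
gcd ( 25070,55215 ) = 5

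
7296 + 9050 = 16346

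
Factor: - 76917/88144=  - 2^( - 4 )*3^1*7^( - 1)*787^( - 1)*25639^1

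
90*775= 69750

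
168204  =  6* 28034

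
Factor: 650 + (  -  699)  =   - 49  =  - 7^2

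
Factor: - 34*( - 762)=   2^2*3^1*17^1  *  127^1= 25908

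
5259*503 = 2645277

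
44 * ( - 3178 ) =-139832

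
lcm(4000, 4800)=24000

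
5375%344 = 215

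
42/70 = 3/5 =0.60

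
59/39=59/39 = 1.51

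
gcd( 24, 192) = 24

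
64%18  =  10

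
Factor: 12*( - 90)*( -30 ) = 32400 = 2^4*3^4*5^2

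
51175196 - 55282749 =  - 4107553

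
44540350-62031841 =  - 17491491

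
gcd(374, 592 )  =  2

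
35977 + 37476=73453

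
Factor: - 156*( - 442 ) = 2^3*3^1*13^2*17^1 = 68952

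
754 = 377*2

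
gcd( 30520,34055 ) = 35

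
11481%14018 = 11481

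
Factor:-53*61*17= - 17^1*53^1*61^1 = -54961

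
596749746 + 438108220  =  1034857966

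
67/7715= 67/7715 = 0.01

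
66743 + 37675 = 104418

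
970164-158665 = 811499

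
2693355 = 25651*105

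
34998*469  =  16414062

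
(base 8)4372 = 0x8FA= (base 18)71C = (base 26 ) 3AA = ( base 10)2298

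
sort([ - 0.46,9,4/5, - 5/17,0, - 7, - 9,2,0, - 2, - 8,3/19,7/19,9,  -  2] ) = [ - 9, - 8,-7,-2, - 2, - 0.46,- 5/17,0,0,3/19,7/19,4/5,2,9,9]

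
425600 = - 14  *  ( - 30400 ) 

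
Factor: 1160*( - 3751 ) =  - 4351160 = - 2^3 * 5^1*11^2*29^1*31^1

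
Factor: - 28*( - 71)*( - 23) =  - 45724= - 2^2*7^1*23^1*71^1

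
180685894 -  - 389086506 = 569772400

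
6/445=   6/445 =0.01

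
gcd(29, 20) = 1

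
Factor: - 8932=  -  2^2*7^1*11^1 * 29^1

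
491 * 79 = 38789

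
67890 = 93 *730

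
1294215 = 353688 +940527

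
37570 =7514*5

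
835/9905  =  167/1981 =0.08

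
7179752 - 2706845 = 4472907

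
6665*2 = 13330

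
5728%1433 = 1429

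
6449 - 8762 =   -  2313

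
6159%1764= 867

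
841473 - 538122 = 303351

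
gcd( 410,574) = 82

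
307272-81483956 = - 81176684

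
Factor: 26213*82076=2^2*11^1*17^2*71^1*2383^1 = 2151458188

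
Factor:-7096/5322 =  - 2^2*3^( - 1) = - 4/3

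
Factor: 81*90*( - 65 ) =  - 2^1*3^6*5^2 * 13^1 = -  473850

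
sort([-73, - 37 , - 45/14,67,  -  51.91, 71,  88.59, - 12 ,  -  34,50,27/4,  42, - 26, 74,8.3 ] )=[-73,-51.91,-37, - 34,-26, - 12, - 45/14 , 27/4, 8.3, 42,  50,67,71, 74,88.59 ]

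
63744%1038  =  426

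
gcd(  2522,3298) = 194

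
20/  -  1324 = -5/331 = - 0.02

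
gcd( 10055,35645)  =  5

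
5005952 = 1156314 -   -  3849638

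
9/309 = 3/103 = 0.03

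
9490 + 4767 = 14257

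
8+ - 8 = 0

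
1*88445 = 88445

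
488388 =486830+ 1558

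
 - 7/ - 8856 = 7/8856 = 0.00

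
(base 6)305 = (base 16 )71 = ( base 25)4d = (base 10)113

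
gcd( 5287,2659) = 1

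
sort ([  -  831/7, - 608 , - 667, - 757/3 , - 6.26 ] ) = [  -  667,-608 ,-757/3, - 831/7 ,  -  6.26 ] 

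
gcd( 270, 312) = 6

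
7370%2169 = 863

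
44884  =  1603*28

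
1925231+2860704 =4785935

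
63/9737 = 9/1391 = 0.01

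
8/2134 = 4/1067 = 0.00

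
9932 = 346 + 9586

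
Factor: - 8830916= - 2^2*461^1*4789^1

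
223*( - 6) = -1338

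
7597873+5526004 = 13123877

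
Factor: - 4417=-7^1 * 631^1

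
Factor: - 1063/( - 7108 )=2^( - 2)*1063^1*1777^ ( - 1)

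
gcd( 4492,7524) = 4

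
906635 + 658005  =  1564640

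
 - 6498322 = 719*( - 9038) 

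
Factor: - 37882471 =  - 11^1*3443861^1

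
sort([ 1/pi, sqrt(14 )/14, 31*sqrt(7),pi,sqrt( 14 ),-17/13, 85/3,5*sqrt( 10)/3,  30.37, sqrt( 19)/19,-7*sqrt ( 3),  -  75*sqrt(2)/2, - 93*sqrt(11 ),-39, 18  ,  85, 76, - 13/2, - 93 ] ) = [ - 93*sqrt(11),-93 ,-75*sqrt( 2) /2, - 39, - 7*sqrt( 3),-13/2,-17/13 , sqrt( 19 ) /19, sqrt(14)/14,1/pi,pi,sqrt( 14), 5  *  sqrt(10)/3, 18, 85/3 , 30.37,76, 31*sqrt ( 7 ),  85]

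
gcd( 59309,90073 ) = 1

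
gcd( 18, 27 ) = 9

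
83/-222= - 1 + 139/222 = - 0.37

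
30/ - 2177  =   - 1  +  2147/2177 = - 0.01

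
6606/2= 3303  =  3303.00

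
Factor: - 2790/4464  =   - 5/8=-2^(-3)*5^1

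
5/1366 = 5/1366 = 0.00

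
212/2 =106=   106.00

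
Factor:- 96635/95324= - 2^(  -  2 )*5^1*7^1*11^1*251^1*23831^(-1)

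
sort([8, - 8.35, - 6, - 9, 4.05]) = [ - 9, - 8.35,-6,4.05, 8] 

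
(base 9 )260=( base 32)6o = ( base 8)330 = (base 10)216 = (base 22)9I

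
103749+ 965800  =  1069549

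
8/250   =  4/125 = 0.03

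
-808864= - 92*8792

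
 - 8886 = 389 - 9275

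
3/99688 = 3/99688 = 0.00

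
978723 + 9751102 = 10729825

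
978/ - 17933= - 1 + 16955/17933 =- 0.05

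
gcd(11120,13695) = 5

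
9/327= 3/109 = 0.03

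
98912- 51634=47278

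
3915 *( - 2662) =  - 10421730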